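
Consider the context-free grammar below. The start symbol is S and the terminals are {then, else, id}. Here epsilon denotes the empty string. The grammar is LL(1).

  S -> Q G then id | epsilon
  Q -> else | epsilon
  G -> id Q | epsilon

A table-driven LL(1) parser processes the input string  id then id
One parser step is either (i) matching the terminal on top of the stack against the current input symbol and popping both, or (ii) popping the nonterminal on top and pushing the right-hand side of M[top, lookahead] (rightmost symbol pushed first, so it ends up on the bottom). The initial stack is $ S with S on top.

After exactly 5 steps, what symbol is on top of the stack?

     Stack           Input         Action
  1  $ S             id then id $  expand S -> Q G then id
  2  $ id then G Q   id then id $  expand Q -> epsilon
  3  $ id then G     id then id $  expand G -> id Q
  4  $ id then Q id  id then id $  match id
  5  $ id then Q     then id $     expand Q -> epsilon
Stack after step 5: $ id then (top = then).

then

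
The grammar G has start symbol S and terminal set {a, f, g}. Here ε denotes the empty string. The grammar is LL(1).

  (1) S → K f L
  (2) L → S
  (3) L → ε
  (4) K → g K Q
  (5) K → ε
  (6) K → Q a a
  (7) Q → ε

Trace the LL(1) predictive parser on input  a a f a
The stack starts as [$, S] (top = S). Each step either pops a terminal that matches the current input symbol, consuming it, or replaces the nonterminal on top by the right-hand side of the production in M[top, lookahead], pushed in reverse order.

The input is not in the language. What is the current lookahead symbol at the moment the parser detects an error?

$

step 1: stack=$ S  input=a a f a $  — expand S → K f L
step 2: stack=$ L f K  input=a a f a $  — expand K → Q a a
step 3: stack=$ L f a a Q  input=a a f a $  — expand Q → ε
step 4: stack=$ L f a a  input=a a f a $  — match a
step 5: stack=$ L f a  input=a f a $  — match a
step 6: stack=$ L f  input=f a $  — match f
step 7: stack=$ L  input=a $  — expand L → S
step 8: stack=$ S  input=a $  — expand S → K f L
step 9: stack=$ L f K  input=a $  — expand K → Q a a
step 10: stack=$ L f a a Q  input=a $  — expand Q → ε
step 11: stack=$ L f a a  input=a $  — match a
step 12: stack=$ L f a  input=$  — error: top is terminal a but lookahead is $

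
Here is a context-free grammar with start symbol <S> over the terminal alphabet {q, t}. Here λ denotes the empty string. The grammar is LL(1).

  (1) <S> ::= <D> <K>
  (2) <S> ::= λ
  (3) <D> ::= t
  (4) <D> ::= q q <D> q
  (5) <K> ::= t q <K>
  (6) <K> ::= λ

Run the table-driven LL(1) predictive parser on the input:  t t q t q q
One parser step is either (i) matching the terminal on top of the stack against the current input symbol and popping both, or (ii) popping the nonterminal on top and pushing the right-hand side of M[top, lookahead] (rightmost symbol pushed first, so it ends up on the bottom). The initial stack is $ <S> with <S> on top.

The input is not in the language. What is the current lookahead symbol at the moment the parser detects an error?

q

      Stack      Input          Action
   1  $ <S>      t t q t q q $  expand <S> ::= <D> <K>
   2  $ <K> <D>  t t q t q q $  expand <D> ::= t
   3  $ <K> t    t t q t q q $  match t
   4  $ <K>      t q t q q $    expand <K> ::= t q <K>
   5  $ <K> q t  t q t q q $    match t
   6  $ <K> q    q t q q $      match q
   7  $ <K>      t q q $        expand <K> ::= t q <K>
   8  $ <K> q t  t q q $        match t
   9  $ <K> q    q q $          match q
  10  $ <K>      q $            error: M[<K>, q] is empty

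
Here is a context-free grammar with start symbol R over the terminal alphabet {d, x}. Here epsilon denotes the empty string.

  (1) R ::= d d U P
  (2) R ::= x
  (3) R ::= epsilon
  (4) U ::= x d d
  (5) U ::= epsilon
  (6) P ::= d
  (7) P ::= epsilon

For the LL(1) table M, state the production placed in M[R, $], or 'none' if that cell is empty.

FIRST(R): from R::=d d U P we get {d}; from R::=x we get {x}; from R::=epsilon we get {epsilon}. So FIRST(R) = {epsilon, d, x}.
FIRST(U): from U::=x d d we get {x}; from U::=epsilon we get {epsilon}. So FIRST(U) = {epsilon, x}.
FIRST(P): from P::=d we get {d}; from P::=epsilon we get {epsilon}. So FIRST(P) = {epsilon, d}.
FOLLOW(R) includes $ since R is the start symbol.
FOLLOW(R): R appears on no right-hand side. Thus FOLLOW(R) = {$}.
For R ::= d d U P: FIRST(d d U P) = {d}, so it goes in M[R, t] for t ∈ {d}.
For R ::= x: FIRST(x) = {x}, so it goes in M[R, t] for t ∈ {x}.
For R ::= epsilon: FIRST(epsilon) = {epsilon}, so it goes in M[R, t] for t ∈ {}; since epsilon ∈ FIRST, also for every t ∈ FOLLOW(R) = {$}.

R ::= epsilon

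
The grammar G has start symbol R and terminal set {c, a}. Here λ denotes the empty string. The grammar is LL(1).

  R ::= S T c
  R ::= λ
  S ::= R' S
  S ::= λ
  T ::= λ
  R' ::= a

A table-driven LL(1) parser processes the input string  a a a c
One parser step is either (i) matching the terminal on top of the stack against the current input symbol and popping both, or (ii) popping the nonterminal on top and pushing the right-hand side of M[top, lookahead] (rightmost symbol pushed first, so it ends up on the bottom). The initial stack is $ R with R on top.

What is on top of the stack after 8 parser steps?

R'

step 1: stack=$ R  input=a a a c $  — expand R ::= S T c
step 2: stack=$ c T S  input=a a a c $  — expand S ::= R' S
step 3: stack=$ c T S R'  input=a a a c $  — expand R' ::= a
step 4: stack=$ c T S a  input=a a a c $  — match a
step 5: stack=$ c T S  input=a a c $  — expand S ::= R' S
step 6: stack=$ c T S R'  input=a a c $  — expand R' ::= a
step 7: stack=$ c T S a  input=a a c $  — match a
step 8: stack=$ c T S  input=a c $  — expand S ::= R' S
Stack after step 8: $ c T S R' (top = R').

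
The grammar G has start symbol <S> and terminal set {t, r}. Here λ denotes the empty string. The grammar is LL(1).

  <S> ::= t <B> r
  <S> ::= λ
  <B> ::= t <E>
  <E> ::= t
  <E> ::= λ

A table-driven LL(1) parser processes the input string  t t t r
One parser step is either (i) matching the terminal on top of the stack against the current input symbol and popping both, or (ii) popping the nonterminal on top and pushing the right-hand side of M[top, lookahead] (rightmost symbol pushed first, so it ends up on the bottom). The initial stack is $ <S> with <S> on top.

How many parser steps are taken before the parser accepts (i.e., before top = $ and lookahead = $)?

     Stack      Input      Action
  1  $ <S>      t t t r $  expand <S> ::= t <B> r
  2  $ r <B> t  t t t r $  match t
  3  $ r <B>    t t r $    expand <B> ::= t <E>
  4  $ r <E> t  t t r $    match t
  5  $ r <E>    t r $      expand <E> ::= t
  6  $ r t      t r $      match t
  7  $ r        r $        match r
Accept reached after 7 steps.

7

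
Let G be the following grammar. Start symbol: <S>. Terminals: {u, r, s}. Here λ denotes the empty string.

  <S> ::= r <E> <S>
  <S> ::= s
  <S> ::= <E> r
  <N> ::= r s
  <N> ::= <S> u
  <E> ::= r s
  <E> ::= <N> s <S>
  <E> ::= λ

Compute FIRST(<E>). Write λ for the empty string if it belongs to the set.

FIRST(<S>): from <S>::=r <E> <S> we get {r}; from <S>::=s we get {s}; from <S>::=<E> r we get {r, s}. So FIRST(<S>) = {r, s}.
FIRST(<N>): from <N>::=r s we get {r}; from <N>::=<S> u we get {r, s}. So FIRST(<N>) = {r, s}.
FIRST(<E>): from <E>::=r s we get {r}; from <E>::=<N> s <S> we get {r, s}; from <E>::=λ we get {λ}. So FIRST(<E>) = {λ, r, s}.

{λ, r, s}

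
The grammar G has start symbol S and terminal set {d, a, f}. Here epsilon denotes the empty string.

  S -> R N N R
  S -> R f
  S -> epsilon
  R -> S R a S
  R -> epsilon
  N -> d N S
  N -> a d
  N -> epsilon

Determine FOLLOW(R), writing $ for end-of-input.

FIRST(N): from N->d N S we get {d}; from N->a d we get {a}; from N->epsilon we get {epsilon}. So FIRST(N) = {epsilon, a, d}.
FIRST(S): from S->R N N R we get {epsilon, a, d, f}; from S->R f we get {a, d, f}; from S->epsilon we get {epsilon}. So FIRST(S) = {epsilon, a, d, f}.
FIRST(R): from R->S R a S we get {a, d, f}; from R->epsilon we get {epsilon}. So FIRST(R) = {epsilon, a, d, f}.
FOLLOW(S) includes $ since S is the start symbol.
FOLLOW(S): in R->S R a S (occurrence 1), S is followed by R a S with FIRST {a, d, f}; in R->S R a S (occurrence 2), the suffix after S is empty, so FOLLOW(S) ⊇ FOLLOW(R) = {$, a, d, f}; in N->d N S, the suffix after S is empty, so FOLLOW(S) ⊇ FOLLOW(N) = {$, a, d, f}. Thus FOLLOW(S) = {$, a, d, f}.
FOLLOW(R): in S->R N N R (occurrence 1), R is followed by N N R with FIRST {epsilon, a, d, f}; in S->R N N R (occurrence 1), the suffix after R is nullable, so FOLLOW(R) ⊇ FOLLOW(S) = {$, a, d, f}; in S->R N N R (occurrence 2), the suffix after R is empty, so FOLLOW(R) ⊇ FOLLOW(S) = {$, a, d, f}; in S->R f, R is followed by f with FIRST {f}; in R->S R a S, R is followed by a S with FIRST {a}. Thus FOLLOW(R) = {$, a, d, f}.
FOLLOW(N): in S->R N N R (occurrence 1), N is followed by N R with FIRST {epsilon, a, d, f}; in S->R N N R (occurrence 1), the suffix after N is nullable, so FOLLOW(N) ⊇ FOLLOW(S) = {$, a, d, f}; in S->R N N R (occurrence 2), N is followed by R with FIRST {epsilon, a, d, f}; in S->R N N R (occurrence 2), the suffix after N is nullable, so FOLLOW(N) ⊇ FOLLOW(S) = {$, a, d, f}; in N->d N S, N is followed by S with FIRST {epsilon, a, d, f}; in N->d N S, the suffix after N is nullable (adds nothing new). Thus FOLLOW(N) = {$, a, d, f}.

{$, a, d, f}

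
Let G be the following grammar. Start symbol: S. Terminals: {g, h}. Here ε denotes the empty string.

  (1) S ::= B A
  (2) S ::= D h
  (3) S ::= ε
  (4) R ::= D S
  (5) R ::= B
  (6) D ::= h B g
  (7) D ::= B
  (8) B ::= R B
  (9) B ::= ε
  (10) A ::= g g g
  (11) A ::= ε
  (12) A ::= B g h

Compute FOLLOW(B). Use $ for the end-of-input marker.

{$, g, h}

FIRST(S) = {ε, g, h}  (via B A, D h)
FIRST(R) = {ε, g, h}  (via D S, B)
FIRST(B) = {ε, g, h}  (via R B)
FIRST(D) = {ε, g, h}  (via B)
FIRST(A) = {ε, g, h}  (via B g h)
FOLLOW(S) includes $ since S is the start symbol.
FOLLOW(S): in R::=D S, the suffix after S is empty, so FOLLOW(S) ⊇ FOLLOW(R) = {$, g, h}. Thus FOLLOW(S) = {$, g, h}.
FOLLOW(A): in S::=B A, the suffix after A is empty, so FOLLOW(A) ⊇ FOLLOW(S) = {$, g, h}. Thus FOLLOW(A) = {$, g, h}.
FOLLOW(R): in B::=R B, R is followed by B with FIRST {ε, g, h}; in B::=R B, the suffix after R is nullable, so FOLLOW(R) ⊇ FOLLOW(B) = {$, g, h}. Thus FOLLOW(R) = {$, g, h}.
FOLLOW(D): in S::=D h, D is followed by h with FIRST {h}; in R::=D S, D is followed by S with FIRST {ε, g, h}; in R::=D S, the suffix after D is nullable, so FOLLOW(D) ⊇ FOLLOW(R) = {$, g, h}. Thus FOLLOW(D) = {$, g, h}.
FOLLOW(B): in S::=B A, B is followed by A with FIRST {ε, g, h}; in S::=B A, the suffix after B is nullable, so FOLLOW(B) ⊇ FOLLOW(S) = {$, g, h}; in R::=B, the suffix after B is empty, so FOLLOW(B) ⊇ FOLLOW(R) = {$, g, h}; in D::=h B g, B is followed by g with FIRST {g}; in D::=B, the suffix after B is empty, so FOLLOW(B) ⊇ FOLLOW(D) = {$, g, h}; in B::=R B, the suffix after B is empty (adds nothing new); in A::=B g h, B is followed by g h with FIRST {g}. Thus FOLLOW(B) = {$, g, h}.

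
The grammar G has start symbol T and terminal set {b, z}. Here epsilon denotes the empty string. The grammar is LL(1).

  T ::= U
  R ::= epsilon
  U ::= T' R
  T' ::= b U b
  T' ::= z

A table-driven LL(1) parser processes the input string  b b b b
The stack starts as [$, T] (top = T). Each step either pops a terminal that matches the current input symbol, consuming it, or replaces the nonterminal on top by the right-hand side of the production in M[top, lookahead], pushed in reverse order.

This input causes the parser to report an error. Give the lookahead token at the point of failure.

step 1: stack=$ T  input=b b b b $  — expand T ::= U
step 2: stack=$ U  input=b b b b $  — expand U ::= T' R
step 3: stack=$ R T'  input=b b b b $  — expand T' ::= b U b
step 4: stack=$ R b U b  input=b b b b $  — match b
step 5: stack=$ R b U  input=b b b $  — expand U ::= T' R
step 6: stack=$ R b R T'  input=b b b $  — expand T' ::= b U b
step 7: stack=$ R b R b U b  input=b b b $  — match b
step 8: stack=$ R b R b U  input=b b $  — expand U ::= T' R
step 9: stack=$ R b R b R T'  input=b b $  — expand T' ::= b U b
step 10: stack=$ R b R b R b U b  input=b b $  — match b
step 11: stack=$ R b R b R b U  input=b $  — expand U ::= T' R
step 12: stack=$ R b R b R b R T'  input=b $  — expand T' ::= b U b
step 13: stack=$ R b R b R b R b U b  input=b $  — match b
step 14: stack=$ R b R b R b R b U  input=$  — error: M[U, $] is empty

$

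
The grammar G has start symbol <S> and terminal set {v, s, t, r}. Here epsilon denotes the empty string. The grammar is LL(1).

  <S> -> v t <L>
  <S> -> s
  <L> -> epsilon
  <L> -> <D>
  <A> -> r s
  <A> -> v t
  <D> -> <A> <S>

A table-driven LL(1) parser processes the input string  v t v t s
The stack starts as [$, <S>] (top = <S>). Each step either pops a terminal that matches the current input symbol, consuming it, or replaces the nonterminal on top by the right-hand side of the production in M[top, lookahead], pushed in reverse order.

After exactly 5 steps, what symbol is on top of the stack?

<A>

     Stack      Input        Action
  1  $ <S>      v t v t s $  expand <S> -> v t <L>
  2  $ <L> t v  v t v t s $  match v
  3  $ <L> t    t v t s $    match t
  4  $ <L>      v t s $      expand <L> -> <D>
  5  $ <D>      v t s $      expand <D> -> <A> <S>
Stack after step 5: $ <S> <A> (top = <A>).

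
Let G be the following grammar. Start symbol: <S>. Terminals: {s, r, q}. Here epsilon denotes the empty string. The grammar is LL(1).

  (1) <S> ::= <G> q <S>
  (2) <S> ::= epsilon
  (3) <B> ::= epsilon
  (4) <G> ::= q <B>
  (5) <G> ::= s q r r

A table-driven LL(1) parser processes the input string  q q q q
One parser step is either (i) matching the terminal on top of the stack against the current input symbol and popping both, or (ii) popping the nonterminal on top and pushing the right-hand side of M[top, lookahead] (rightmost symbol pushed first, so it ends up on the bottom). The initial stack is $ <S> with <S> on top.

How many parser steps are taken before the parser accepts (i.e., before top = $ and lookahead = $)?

11

      Stack          Input      Action
   1  $ <S>          q q q q $  expand <S> ::= <G> q <S>
   2  $ <S> q <G>    q q q q $  expand <G> ::= q <B>
   3  $ <S> q <B> q  q q q q $  match q
   4  $ <S> q <B>    q q q $    expand <B> ::= epsilon
   5  $ <S> q        q q q $    match q
   6  $ <S>          q q $      expand <S> ::= <G> q <S>
   7  $ <S> q <G>    q q $      expand <G> ::= q <B>
   8  $ <S> q <B> q  q q $      match q
   9  $ <S> q <B>    q $        expand <B> ::= epsilon
  10  $ <S> q        q $        match q
  11  $ <S>          $          expand <S> ::= epsilon
Accept reached after 11 steps.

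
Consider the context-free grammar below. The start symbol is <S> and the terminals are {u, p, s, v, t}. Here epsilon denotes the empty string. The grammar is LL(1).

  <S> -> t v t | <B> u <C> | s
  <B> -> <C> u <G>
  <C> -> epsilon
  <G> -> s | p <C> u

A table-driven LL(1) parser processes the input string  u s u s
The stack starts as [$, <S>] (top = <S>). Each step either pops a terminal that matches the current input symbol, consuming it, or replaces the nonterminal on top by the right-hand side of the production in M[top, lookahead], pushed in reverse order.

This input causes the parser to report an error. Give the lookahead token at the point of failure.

     Stack              Input      Action
  1  $ <S>              u s u s $  expand <S> -> <B> u <C>
  2  $ <C> u <B>        u s u s $  expand <B> -> <C> u <G>
  3  $ <C> u <G> u <C>  u s u s $  expand <C> -> epsilon
  4  $ <C> u <G> u      u s u s $  match u
  5  $ <C> u <G>        s u s $    expand <G> -> s
  6  $ <C> u s          s u s $    match s
  7  $ <C> u            u s $      match u
  8  $ <C>              s $        error: M[<C>, s] is empty

s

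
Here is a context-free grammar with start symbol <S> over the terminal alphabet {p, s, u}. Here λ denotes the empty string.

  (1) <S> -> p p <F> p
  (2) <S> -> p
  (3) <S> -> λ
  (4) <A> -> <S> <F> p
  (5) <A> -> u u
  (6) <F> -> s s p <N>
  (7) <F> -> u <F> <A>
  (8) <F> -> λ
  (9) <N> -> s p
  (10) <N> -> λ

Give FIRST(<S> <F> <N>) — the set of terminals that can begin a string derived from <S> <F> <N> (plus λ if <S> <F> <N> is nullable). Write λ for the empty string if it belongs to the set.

{λ, p, s, u}

FIRST(<S>): from <S>->p p <F> p we get {p}; from <S>->p we get {p}; from <S>->λ we get {λ}. So FIRST(<S>) = {λ, p}.
FIRST(<F>): from <F>->s s p <N> we get {s}; from <F>->u <F> <A> we get {u}; from <F>->λ we get {λ}. So FIRST(<F>) = {λ, s, u}.
FIRST(<N>): from <N>->s p we get {s}; from <N>->λ we get {λ}. So FIRST(<N>) = {λ, s}.
FIRST(<A>): from <A>-><S> <F> p we get {p, s, u}; from <A>->u u we get {u}. So FIRST(<A>) = {p, s, u}.
FIRST(<S> <F> <N>): take FIRST of each symbol in turn, carrying on past any symbol whose FIRST contains λ; result {λ, p, s, u}.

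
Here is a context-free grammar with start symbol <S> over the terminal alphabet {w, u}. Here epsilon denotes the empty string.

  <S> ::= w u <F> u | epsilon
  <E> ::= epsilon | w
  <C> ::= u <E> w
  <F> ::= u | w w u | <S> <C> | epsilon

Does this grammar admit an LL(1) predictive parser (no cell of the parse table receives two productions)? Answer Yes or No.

No

FIRST(<S>) = {epsilon, w}
FIRST(<E>) = {epsilon, w}
FIRST(<C>) = {u}
FIRST(<F>) = {epsilon, u, w}
FOLLOW(<S>) = {$, u}
FOLLOW(<E>) = {w}
FOLLOW(<C>) = {u}
FOLLOW(<F>) = {u}
Cell M[<E>, w] receives both <E> ::= epsilon and <E> ::= w — the grammar is not LL(1).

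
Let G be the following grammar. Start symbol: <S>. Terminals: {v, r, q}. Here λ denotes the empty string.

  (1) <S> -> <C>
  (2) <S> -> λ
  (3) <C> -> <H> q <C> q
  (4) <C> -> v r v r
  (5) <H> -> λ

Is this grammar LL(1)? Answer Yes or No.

FIRST(<S>) = {λ, q, v}
FIRST(<C>) = {q, v}
FIRST(<H>) = {λ}
FOLLOW(<S>) = {$}
FOLLOW(<C>) = {$, q}
FOLLOW(<H>) = {q}
Each cell of M receives at most one production.

Yes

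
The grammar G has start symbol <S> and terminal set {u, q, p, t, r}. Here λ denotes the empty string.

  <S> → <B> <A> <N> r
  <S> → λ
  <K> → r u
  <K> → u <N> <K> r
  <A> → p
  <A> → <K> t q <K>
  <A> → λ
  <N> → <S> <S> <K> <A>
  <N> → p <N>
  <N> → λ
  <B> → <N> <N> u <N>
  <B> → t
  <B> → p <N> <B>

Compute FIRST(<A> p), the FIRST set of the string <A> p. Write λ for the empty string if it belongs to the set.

FIRST(<K>): from <K>→r u we get {r}; from <K>→u <N> <K> r we get {u}. So FIRST(<K>) = {r, u}.
FIRST(<A>): from <A>→p we get {p}; from <A>→<K> t q <K> we get {r, u}; from <A>→λ we get {λ}. So FIRST(<A>) = {λ, p, r, u}.
FIRST(<S>): from <S>→<B> <A> <N> r we get {p, r, t, u}; from <S>→λ we get {λ}. So FIRST(<S>) = {λ, p, r, t, u}.
FIRST(<N>): from <N>→<S> <S> <K> <A> we get {p, r, t, u}; from <N>→p <N> we get {p}; from <N>→λ we get {λ}. So FIRST(<N>) = {λ, p, r, t, u}.
FIRST(<B>): from <B>→<N> <N> u <N> we get {p, r, t, u}; from <B>→t we get {t}; from <B>→p <N> <B> we get {p}. So FIRST(<B>) = {p, r, t, u}.
FIRST(<A> p): take FIRST of each symbol in turn, carrying on past any symbol whose FIRST contains λ; result {p, r, u}.

{p, r, u}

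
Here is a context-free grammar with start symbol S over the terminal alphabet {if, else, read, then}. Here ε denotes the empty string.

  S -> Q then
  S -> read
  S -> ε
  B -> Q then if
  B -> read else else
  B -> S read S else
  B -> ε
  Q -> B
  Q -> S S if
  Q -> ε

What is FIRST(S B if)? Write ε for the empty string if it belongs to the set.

{if, read, then}

FIRST(S): from S->Q then we get {if, read, then}; from S->read we get {read}; from S->ε we get {ε}. So FIRST(S) = {ε, if, read, then}.
FIRST(B): from B->Q then if we get {if, read, then}; from B->read else else we get {read}; from B->S read S else we get {if, read, then}; from B->ε we get {ε}. So FIRST(B) = {ε, if, read, then}.
FIRST(Q): from Q->B we get {ε, if, read, then}; from Q->S S if we get {if, read, then}; from Q->ε we get {ε}. So FIRST(Q) = {ε, if, read, then}.
FIRST(S B if): take FIRST of each symbol in turn, carrying on past any symbol whose FIRST contains ε; result {if, read, then}.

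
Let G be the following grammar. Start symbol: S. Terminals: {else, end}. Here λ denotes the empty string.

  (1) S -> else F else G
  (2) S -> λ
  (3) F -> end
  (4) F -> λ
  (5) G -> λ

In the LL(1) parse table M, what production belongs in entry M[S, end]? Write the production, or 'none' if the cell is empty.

none

FIRST(S) = {λ, else}
FIRST(F) = {λ, end}
FIRST(G) = {λ}
FOLLOW(S) includes $ since S is the start symbol.
FOLLOW(S): S appears on no right-hand side. Thus FOLLOW(S) = {$}.
For S -> else F else G: FIRST(else F else G) = {else}, so it goes in M[S, t] for t ∈ {else}.
For S -> λ: FIRST(λ) = {λ}, so it goes in M[S, t] for t ∈ {}; since λ ∈ FIRST, also for every t ∈ FOLLOW(S) = {$}.
None of these place a production in M[S, end].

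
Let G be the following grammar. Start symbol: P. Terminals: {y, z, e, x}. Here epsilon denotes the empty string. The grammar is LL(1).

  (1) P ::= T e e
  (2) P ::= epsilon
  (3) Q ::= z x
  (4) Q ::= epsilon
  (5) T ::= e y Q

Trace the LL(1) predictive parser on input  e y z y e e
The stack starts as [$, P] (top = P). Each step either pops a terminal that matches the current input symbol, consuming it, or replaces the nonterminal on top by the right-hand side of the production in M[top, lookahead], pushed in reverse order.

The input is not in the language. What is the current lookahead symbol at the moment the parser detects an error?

y

step 1: stack=$ P  input=e y z y e e $  — expand P ::= T e e
step 2: stack=$ e e T  input=e y z y e e $  — expand T ::= e y Q
step 3: stack=$ e e Q y e  input=e y z y e e $  — match e
step 4: stack=$ e e Q y  input=y z y e e $  — match y
step 5: stack=$ e e Q  input=z y e e $  — expand Q ::= z x
step 6: stack=$ e e x z  input=z y e e $  — match z
step 7: stack=$ e e x  input=y e e $  — error: top is terminal x but lookahead is y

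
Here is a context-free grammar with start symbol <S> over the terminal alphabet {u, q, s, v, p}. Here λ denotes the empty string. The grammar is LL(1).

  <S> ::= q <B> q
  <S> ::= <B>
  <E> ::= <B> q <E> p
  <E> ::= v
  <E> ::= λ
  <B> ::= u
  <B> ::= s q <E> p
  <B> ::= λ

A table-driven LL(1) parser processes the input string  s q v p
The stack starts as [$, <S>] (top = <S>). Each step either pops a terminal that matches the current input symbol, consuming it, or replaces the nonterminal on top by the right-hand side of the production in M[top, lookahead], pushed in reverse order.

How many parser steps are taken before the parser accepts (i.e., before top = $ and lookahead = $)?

step 1: stack=$ <S>  input=s q v p $  — expand <S> ::= <B>
step 2: stack=$ <B>  input=s q v p $  — expand <B> ::= s q <E> p
step 3: stack=$ p <E> q s  input=s q v p $  — match s
step 4: stack=$ p <E> q  input=q v p $  — match q
step 5: stack=$ p <E>  input=v p $  — expand <E> ::= v
step 6: stack=$ p v  input=v p $  — match v
step 7: stack=$ p  input=p $  — match p
Accept reached after 7 steps.

7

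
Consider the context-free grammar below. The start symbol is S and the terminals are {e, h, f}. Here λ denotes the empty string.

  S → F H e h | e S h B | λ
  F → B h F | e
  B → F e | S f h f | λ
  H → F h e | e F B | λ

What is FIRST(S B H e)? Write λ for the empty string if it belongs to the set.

FIRST(S): from S→F H e h we get {e, f, h}; from S→e S h B we get {e}; from S→λ we get {λ}. So FIRST(S) = {λ, e, f, h}.
FIRST(F): from F→B h F we get {e, f, h}; from F→e we get {e}. So FIRST(F) = {e, f, h}.
FIRST(B): from B→F e we get {e, f, h}; from B→S f h f we get {e, f, h}; from B→λ we get {λ}. So FIRST(B) = {λ, e, f, h}.
FIRST(H): from H→F h e we get {e, f, h}; from H→e F B we get {e}; from H→λ we get {λ}. So FIRST(H) = {λ, e, f, h}.
FIRST(S B H e): take FIRST of each symbol in turn, carrying on past any symbol whose FIRST contains λ; result {e, f, h}.

{e, f, h}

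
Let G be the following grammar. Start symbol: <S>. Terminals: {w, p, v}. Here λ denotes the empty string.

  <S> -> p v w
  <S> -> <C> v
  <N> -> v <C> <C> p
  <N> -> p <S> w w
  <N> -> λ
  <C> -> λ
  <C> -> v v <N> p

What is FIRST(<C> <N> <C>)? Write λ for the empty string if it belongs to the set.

{λ, p, v}

FIRST(<N>): from <N>->v <C> <C> p we get {v}; from <N>->p <S> w w we get {p}; from <N>->λ we get {λ}. So FIRST(<N>) = {λ, p, v}.
FIRST(<C>): from <C>->λ we get {λ}; from <C>->v v <N> p we get {v}. So FIRST(<C>) = {λ, v}.
FIRST(<S>): from <S>->p v w we get {p}; from <S>-><C> v we get {v}. So FIRST(<S>) = {p, v}.
FIRST(<C> <N> <C>): take FIRST of each symbol in turn, carrying on past any symbol whose FIRST contains λ; result {λ, p, v}.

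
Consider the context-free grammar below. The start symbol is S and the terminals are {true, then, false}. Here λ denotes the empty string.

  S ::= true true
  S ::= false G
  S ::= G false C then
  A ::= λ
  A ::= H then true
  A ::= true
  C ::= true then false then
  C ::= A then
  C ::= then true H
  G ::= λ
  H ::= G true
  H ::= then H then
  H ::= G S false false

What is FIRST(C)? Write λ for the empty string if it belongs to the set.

{false, then, true}

FIRST(G): from G::=λ we get {λ}. So FIRST(G) = {λ}.
FIRST(S): from S::=true true we get {true}; from S::=false G we get {false}; from S::=G false C then we get {false}. So FIRST(S) = {false, true}.
FIRST(H): from H::=G true we get {true}; from H::=then H then we get {then}; from H::=G S false false we get {false, true}. So FIRST(H) = {false, then, true}.
FIRST(A): from A::=λ we get {λ}; from A::=H then true we get {false, then, true}; from A::=true we get {true}. So FIRST(A) = {λ, false, then, true}.
FIRST(C): from C::=true then false then we get {true}; from C::=A then we get {false, then, true}; from C::=then true H we get {then}. So FIRST(C) = {false, then, true}.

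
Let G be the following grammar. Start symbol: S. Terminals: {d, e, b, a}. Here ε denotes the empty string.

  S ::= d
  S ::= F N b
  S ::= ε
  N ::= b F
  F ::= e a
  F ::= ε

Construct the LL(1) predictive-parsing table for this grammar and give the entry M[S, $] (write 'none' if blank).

S ::= ε

FIRST(N): from N::=b F we get {b}. So FIRST(N) = {b}.
FIRST(F): from F::=e a we get {e}; from F::=ε we get {ε}. So FIRST(F) = {ε, e}.
FIRST(S): from S::=d we get {d}; from S::=F N b we get {b, e}; from S::=ε we get {ε}. So FIRST(S) = {ε, b, d, e}.
FOLLOW(S) includes $ since S is the start symbol.
FOLLOW(S): S appears on no right-hand side. Thus FOLLOW(S) = {$}.
For S ::= d: FIRST(d) = {d}, so it goes in M[S, t] for t ∈ {d}.
For S ::= F N b: FIRST(F N b) = {b, e}, so it goes in M[S, t] for t ∈ {b, e}.
For S ::= ε: FIRST(ε) = {ε}, so it goes in M[S, t] for t ∈ {}; since ε ∈ FIRST, also for every t ∈ FOLLOW(S) = {$}.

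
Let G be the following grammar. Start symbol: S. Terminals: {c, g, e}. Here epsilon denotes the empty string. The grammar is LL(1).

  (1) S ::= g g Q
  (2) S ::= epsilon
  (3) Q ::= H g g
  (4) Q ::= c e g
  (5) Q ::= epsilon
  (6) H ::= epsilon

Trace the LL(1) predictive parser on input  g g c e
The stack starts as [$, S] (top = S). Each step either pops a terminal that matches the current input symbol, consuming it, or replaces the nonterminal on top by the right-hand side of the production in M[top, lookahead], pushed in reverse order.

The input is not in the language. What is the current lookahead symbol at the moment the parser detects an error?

$

     Stack    Input      Action
  1  $ S      g g c e $  expand S ::= g g Q
  2  $ Q g g  g g c e $  match g
  3  $ Q g    g c e $    match g
  4  $ Q      c e $      expand Q ::= c e g
  5  $ g e c  c e $      match c
  6  $ g e    e $        match e
  7  $ g      $          error: top is terminal g but lookahead is $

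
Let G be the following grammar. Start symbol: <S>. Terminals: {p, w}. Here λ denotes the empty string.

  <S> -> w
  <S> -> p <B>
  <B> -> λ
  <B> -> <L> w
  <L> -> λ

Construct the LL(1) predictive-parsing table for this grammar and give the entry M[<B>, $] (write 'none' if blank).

<B> -> λ

FIRST(<S>) = {p, w}
FIRST(<L>) = {λ}
FIRST(<B>) = {λ, w}  (via <L> w)
FOLLOW(<S>) includes $ since <S> is the start symbol.
FOLLOW(<S>): <S> appears on no right-hand side. Thus FOLLOW(<S>) = {$}.
FOLLOW(<B>): in <S>->p <B>, the suffix after <B> is empty, so FOLLOW(<B>) ⊇ FOLLOW(<S>) = {$}. Thus FOLLOW(<B>) = {$}.
For <B> -> λ: FIRST(λ) = {λ}, so it goes in M[<B>, t] for t ∈ {}; since λ ∈ FIRST, also for every t ∈ FOLLOW(<B>) = {$}.
For <B> -> <L> w: FIRST(<L> w) = {w}, so it goes in M[<B>, t] for t ∈ {w}.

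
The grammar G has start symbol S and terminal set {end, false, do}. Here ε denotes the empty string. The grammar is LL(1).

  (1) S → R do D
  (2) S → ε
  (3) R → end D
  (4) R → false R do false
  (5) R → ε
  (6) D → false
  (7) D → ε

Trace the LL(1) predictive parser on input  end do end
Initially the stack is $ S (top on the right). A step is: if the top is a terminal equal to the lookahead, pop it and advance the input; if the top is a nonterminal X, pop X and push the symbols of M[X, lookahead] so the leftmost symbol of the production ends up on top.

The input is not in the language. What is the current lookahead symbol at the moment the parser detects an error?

step 1: stack=$ S  input=end do end $  — expand S → R do D
step 2: stack=$ D do R  input=end do end $  — expand R → end D
step 3: stack=$ D do D end  input=end do end $  — match end
step 4: stack=$ D do D  input=do end $  — expand D → ε
step 5: stack=$ D do  input=do end $  — match do
step 6: stack=$ D  input=end $  — error: M[D, end] is empty

end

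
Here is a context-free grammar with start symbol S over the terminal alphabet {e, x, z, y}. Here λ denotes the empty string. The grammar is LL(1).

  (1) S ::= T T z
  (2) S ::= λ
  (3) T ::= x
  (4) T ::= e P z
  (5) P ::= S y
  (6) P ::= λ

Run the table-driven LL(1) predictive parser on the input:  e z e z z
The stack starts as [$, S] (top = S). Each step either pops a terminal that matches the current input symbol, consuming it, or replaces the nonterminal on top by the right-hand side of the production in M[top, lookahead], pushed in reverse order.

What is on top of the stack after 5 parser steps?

     Stack        Input        Action
  1  $ S          e z e z z $  expand S ::= T T z
  2  $ z T T      e z e z z $  expand T ::= e P z
  3  $ z T z P e  e z e z z $  match e
  4  $ z T z P    z e z z $    expand P ::= λ
  5  $ z T z      z e z z $    match z
Stack after step 5: $ z T (top = T).

T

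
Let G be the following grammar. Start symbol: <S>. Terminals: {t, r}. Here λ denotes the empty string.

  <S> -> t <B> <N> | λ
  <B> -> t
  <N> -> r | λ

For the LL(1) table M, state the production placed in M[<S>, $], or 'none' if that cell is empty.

<S> -> λ

FIRST(<S>) = {λ, t}
FIRST(<B>) = {t}
FIRST(<N>) = {λ, r}
FOLLOW(<S>) includes $ since <S> is the start symbol.
FOLLOW(<S>): <S> appears on no right-hand side. Thus FOLLOW(<S>) = {$}.
For <S> -> t <B> <N>: FIRST(t <B> <N>) = {t}, so it goes in M[<S>, t] for t ∈ {t}.
For <S> -> λ: FIRST(λ) = {λ}, so it goes in M[<S>, t] for t ∈ {}; since λ ∈ FIRST, also for every t ∈ FOLLOW(<S>) = {$}.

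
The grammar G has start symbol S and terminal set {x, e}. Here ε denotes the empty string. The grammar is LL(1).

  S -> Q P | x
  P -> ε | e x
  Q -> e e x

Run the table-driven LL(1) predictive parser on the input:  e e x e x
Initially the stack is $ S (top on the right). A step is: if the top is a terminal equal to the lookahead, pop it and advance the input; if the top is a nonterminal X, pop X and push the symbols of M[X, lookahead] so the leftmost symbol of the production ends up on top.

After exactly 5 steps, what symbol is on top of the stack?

     Stack      Input        Action
  1  $ S        e e x e x $  expand S -> Q P
  2  $ P Q      e e x e x $  expand Q -> e e x
  3  $ P x e e  e e x e x $  match e
  4  $ P x e    e x e x $    match e
  5  $ P x      x e x $      match x
Stack after step 5: $ P (top = P).

P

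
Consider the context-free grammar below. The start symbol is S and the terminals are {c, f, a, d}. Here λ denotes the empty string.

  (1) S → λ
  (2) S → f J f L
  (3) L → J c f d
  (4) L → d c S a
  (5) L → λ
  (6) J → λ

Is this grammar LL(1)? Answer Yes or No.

FIRST(S) = {λ, f}
FIRST(L) = {λ, c, d}
FIRST(J) = {λ}
FOLLOW(S) = {$, a}
FOLLOW(L) = {$, a}
FOLLOW(J) = {c, f}
Each cell of M receives at most one production.

Yes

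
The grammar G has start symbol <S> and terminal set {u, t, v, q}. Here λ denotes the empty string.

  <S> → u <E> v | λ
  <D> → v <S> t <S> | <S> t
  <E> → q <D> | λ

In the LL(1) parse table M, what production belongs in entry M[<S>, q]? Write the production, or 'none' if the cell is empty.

none

FIRST(<S>) = {λ, u}
FIRST(<E>) = {λ, q}
FIRST(<D>) = {t, u, v}  (via <S> t)
FOLLOW(<S>) includes $ since <S> is the start symbol.
FOLLOW(<D>): in <E>→q <D>, the suffix after <D> is empty, so FOLLOW(<D>) ⊇ FOLLOW(<E>) = {v}. Thus FOLLOW(<D>) = {v}.
FOLLOW(<S>): in <D>→v <S> t <S> (occurrence 1), <S> is followed by t <S> with FIRST {t}; in <D>→v <S> t <S> (occurrence 2), the suffix after <S> is empty, so FOLLOW(<S>) ⊇ FOLLOW(<D>) = {v}; in <D>→<S> t, <S> is followed by t with FIRST {t}. Thus FOLLOW(<S>) = {$, t, v}.
For <S> → u <E> v: FIRST(u <E> v) = {u}, so it goes in M[<S>, t] for t ∈ {u}.
For <S> → λ: FIRST(λ) = {λ}, so it goes in M[<S>, t] for t ∈ {}; since λ ∈ FIRST, also for every t ∈ FOLLOW(<S>) = {$, t, v}.
None of these place a production in M[<S>, q].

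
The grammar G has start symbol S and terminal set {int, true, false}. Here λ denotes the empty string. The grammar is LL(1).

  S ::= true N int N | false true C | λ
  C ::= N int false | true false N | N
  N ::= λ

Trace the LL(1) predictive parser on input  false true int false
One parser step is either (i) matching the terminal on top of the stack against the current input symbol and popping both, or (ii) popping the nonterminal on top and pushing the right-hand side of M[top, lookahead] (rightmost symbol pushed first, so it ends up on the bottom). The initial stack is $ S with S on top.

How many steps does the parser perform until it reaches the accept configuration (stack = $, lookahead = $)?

     Stack           Input                   Action
  1  $ S             false true int false $  expand S ::= false true C
  2  $ C true false  false true int false $  match false
  3  $ C true        true int false $        match true
  4  $ C             int false $             expand C ::= N int false
  5  $ false int N   int false $             expand N ::= λ
  6  $ false int     int false $             match int
  7  $ false         false $                 match false
Accept reached after 7 steps.

7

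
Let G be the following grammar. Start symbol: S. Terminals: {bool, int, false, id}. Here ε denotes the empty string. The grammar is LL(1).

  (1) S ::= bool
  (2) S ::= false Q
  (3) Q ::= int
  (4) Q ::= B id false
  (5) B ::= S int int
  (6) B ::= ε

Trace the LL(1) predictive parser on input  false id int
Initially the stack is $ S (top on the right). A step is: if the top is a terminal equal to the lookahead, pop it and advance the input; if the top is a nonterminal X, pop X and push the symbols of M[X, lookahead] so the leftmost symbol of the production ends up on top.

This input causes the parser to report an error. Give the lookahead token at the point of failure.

int

step 1: stack=$ S  input=false id int $  — expand S ::= false Q
step 2: stack=$ Q false  input=false id int $  — match false
step 3: stack=$ Q  input=id int $  — expand Q ::= B id false
step 4: stack=$ false id B  input=id int $  — expand B ::= ε
step 5: stack=$ false id  input=id int $  — match id
step 6: stack=$ false  input=int $  — error: top is terminal false but lookahead is int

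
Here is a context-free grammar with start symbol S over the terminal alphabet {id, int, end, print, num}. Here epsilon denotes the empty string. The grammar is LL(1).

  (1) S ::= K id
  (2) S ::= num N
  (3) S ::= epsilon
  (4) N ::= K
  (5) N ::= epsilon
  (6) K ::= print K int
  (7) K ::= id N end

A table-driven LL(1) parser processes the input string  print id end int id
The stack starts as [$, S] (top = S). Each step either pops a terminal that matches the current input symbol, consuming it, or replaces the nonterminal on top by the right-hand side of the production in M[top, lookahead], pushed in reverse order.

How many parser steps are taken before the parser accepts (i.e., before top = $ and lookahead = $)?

9

     Stack              Input                  Action
  1  $ S                print id end int id $  expand S ::= K id
  2  $ id K             print id end int id $  expand K ::= print K int
  3  $ id int K print   print id end int id $  match print
  4  $ id int K         id end int id $        expand K ::= id N end
  5  $ id int end N id  id end int id $        match id
  6  $ id int end N     end int id $           expand N ::= epsilon
  7  $ id int end       end int id $           match end
  8  $ id int           int id $               match int
  9  $ id               id $                   match id
Accept reached after 9 steps.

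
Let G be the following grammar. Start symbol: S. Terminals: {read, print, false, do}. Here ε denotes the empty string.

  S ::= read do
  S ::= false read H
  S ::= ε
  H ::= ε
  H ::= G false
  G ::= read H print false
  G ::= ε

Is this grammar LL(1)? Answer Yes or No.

FIRST(S) = {ε, false, read}
FIRST(H) = {ε, false, read}
FIRST(G) = {ε, read}
FOLLOW(S) = {$}
FOLLOW(H) = {$, print}
FOLLOW(G) = {false}
Each cell of M receives at most one production.

Yes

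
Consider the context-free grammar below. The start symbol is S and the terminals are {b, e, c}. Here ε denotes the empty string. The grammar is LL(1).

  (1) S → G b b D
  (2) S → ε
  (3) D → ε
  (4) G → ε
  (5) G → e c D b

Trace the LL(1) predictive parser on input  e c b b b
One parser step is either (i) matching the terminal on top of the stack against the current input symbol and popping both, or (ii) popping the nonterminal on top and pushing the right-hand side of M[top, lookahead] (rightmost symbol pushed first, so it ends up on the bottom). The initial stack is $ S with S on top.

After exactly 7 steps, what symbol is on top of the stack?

b

     Stack            Input        Action
  1  $ S              e c b b b $  expand S → G b b D
  2  $ D b b G        e c b b b $  expand G → e c D b
  3  $ D b b b D c e  e c b b b $  match e
  4  $ D b b b D c    c b b b $    match c
  5  $ D b b b D      b b b $      expand D → ε
  6  $ D b b b        b b b $      match b
  7  $ D b b          b b $        match b
Stack after step 7: $ D b (top = b).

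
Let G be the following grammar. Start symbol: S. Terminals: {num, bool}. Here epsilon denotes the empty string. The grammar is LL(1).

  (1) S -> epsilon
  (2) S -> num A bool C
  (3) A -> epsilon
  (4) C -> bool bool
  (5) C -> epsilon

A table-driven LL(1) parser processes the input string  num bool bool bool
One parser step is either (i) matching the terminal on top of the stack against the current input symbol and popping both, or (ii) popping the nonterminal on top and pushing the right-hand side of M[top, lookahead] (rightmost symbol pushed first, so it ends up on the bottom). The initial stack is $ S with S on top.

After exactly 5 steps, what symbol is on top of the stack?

bool

step 1: stack=$ S  input=num bool bool bool $  — expand S -> num A bool C
step 2: stack=$ C bool A num  input=num bool bool bool $  — match num
step 3: stack=$ C bool A  input=bool bool bool $  — expand A -> epsilon
step 4: stack=$ C bool  input=bool bool bool $  — match bool
step 5: stack=$ C  input=bool bool $  — expand C -> bool bool
Stack after step 5: $ bool bool (top = bool).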